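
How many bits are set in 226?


0b11100010 has 4 set bits

4


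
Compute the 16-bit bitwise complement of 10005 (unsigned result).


~0b10011100010101 = 0b1101100011101010 = 55530 (16-bit unsigned)

55530


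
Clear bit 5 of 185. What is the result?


185 & ~(1 << 5) = 153

153


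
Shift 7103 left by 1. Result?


0b1101110111111 << 1 = 0b11011101111110 = 14206

14206


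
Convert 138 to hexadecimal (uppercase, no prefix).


138 = 8A hex

8A


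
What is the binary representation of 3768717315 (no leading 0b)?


3768717315 = 11100000101000100001000000000011 in binary

11100000101000100001000000000011


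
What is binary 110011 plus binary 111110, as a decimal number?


110011 + 111110 = 1110001 = 113

113


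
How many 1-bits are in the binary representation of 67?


0b1000011 has 3 set bits

3


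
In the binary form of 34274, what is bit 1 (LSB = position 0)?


0b1000010111100010, position 1 = 1

1


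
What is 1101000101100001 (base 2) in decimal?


1101000101100001 in decimal = 53601

53601


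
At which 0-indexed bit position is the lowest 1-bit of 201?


0b11001001. Lowest set bit at position 0

0


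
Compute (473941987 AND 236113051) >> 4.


Step 1: 473941987 & 236113051 = 202556547
Step 2: 202556547 >> 4 = 12659784

12659784


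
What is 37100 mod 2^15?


37100 & 32767 = 4332

4332


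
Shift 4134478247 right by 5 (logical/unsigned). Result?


0b11110110011011110010000110100111 >> 5 = 0b111101100110111100100001101 = 129202445

129202445


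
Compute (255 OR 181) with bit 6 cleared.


Step 1: 255 | 181 = 255
Step 2: 255 & ~(1 << 6) = 191

191


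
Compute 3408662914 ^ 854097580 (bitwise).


0b11001011001011000001000110000010 ^ 0b110010111010000111111010101100 = 0b11111001110001000110111100101110 = 4190400302

4190400302


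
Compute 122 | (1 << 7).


122 | (1 << 7) = 122 | 128 = 250

250


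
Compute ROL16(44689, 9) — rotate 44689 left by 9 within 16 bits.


Rotate 0b1010111010010001 left by 9 (16-bit) = 0b10001101011101 = 9053

9053


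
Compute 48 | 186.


0b110000 | 0b10111010 = 0b10111010 = 186

186


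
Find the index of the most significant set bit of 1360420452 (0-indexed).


0b1010001000101100101111001100100. Highest set bit at position 30

30


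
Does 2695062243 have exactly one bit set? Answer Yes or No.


0b10100000101000110110001011100011. Multiple bits set => No

No


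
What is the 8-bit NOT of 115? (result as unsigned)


~0b1110011 = 0b10001100 = 140 (8-bit unsigned)

140


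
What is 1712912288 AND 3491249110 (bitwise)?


0b1100110000110001111011110100000 & 0b11010000000110000011101111010110 = 0b1000000000110000011001110000000 = 1075327872

1075327872


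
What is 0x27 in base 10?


27 hex = 39 decimal

39


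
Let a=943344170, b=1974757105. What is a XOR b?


943344170 ^ 1974757105 = 1301163227

1301163227


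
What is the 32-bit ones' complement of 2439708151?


2439708151 ^ 4294967295 = 1855259144

1855259144


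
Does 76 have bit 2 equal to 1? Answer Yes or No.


0b1001100, bit 2 = 1. Yes

Yes


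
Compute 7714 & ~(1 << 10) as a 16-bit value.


7714 & ~(1 << 10) = 6690

6690


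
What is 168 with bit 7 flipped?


168 ^ (1 << 7) = 168 ^ 128 = 40

40


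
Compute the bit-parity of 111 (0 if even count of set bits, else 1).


0b1101111 has 6 ones => parity 0

0


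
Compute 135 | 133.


0b10000111 | 0b10000101 = 0b10000111 = 135

135


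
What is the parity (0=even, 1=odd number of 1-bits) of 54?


0b110110 has 4 ones => parity 0

0


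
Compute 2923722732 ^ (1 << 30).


2923722732 ^ (1 << 30) = 2923722732 ^ 1073741824 = 3997464556

3997464556


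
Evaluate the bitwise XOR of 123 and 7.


0b1111011 ^ 0b111 = 0b1111100 = 124

124


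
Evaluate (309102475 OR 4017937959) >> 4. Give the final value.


Step 1: 309102475 | 4017937959 = 4286373807
Step 2: 4286373807 >> 4 = 267898362

267898362


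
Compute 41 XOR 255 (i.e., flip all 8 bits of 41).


41 ^ 255 = 214

214


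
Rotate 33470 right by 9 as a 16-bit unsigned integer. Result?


Rotate 0b1000001010111110 right by 9 (16-bit) = 0b101111101000001 = 24385

24385


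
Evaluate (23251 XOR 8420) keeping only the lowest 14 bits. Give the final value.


Step 1: 23251 ^ 8420 = 31287
Step 2: 31287 & 16383 = 14903

14903


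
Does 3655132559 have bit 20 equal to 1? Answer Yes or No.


0b11011001110111001110010110001111, bit 20 = 1. Yes

Yes


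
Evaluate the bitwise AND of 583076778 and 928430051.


0b100010110000010000101110101010 & 0b110111010101101011011111100011 = 0b100010010000000000001110100010 = 574620578

574620578


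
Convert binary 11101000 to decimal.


11101000 in decimal = 232

232


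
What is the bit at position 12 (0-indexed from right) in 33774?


0b1000001111101110, position 12 = 0

0


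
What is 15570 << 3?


0b11110011010010 << 3 = 0b11110011010010000 = 124560

124560


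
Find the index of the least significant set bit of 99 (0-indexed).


0b1100011. Lowest set bit at position 0

0


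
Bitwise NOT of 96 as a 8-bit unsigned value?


~0b1100000 = 0b10011111 = 159 (8-bit unsigned)

159


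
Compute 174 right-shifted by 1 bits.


0b10101110 >> 1 = 0b1010111 = 87

87


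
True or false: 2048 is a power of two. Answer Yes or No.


0b100000000000. Only one bit set => Yes

Yes


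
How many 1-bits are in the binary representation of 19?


0b10011 has 3 set bits

3


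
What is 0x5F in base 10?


5F hex = 95 decimal

95


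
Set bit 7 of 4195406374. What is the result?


4195406374 | (1 << 7) = 4195406374 | 128 = 4195406502

4195406502


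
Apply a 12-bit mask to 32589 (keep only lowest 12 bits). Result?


32589 & 4095 = 3917

3917


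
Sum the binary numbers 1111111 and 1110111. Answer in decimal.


1111111 + 1110111 = 11110110 = 246

246


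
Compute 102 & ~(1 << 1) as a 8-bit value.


102 & ~(1 << 1) = 100

100


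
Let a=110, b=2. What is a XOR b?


110 ^ 2 = 108

108


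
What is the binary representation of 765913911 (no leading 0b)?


765913911 = 101101101001101110101100110111 in binary

101101101001101110101100110111


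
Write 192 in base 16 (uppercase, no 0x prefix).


192 = C0 hex

C0


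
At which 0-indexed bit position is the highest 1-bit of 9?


0b1001. Highest set bit at position 3

3


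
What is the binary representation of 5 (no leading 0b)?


5 = 101 in binary

101


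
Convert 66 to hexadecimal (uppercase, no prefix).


66 = 42 hex

42


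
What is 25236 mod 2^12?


25236 & 4095 = 660

660


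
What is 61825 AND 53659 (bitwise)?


0b1111000110000001 & 0b1101000110011011 = 0b1101000110000001 = 53633

53633


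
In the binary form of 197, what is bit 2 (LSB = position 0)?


0b11000101, position 2 = 1

1


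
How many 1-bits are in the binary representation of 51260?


0b1100100000111100 has 7 set bits

7


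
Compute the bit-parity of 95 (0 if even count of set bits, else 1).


0b1011111 has 6 ones => parity 0

0


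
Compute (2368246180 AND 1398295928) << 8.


Step 1: 2368246180 & 1398295928 = 17301792
Step 2: 17301792 << 8 = 4429258752

4429258752


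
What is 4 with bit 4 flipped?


4 ^ (1 << 4) = 4 ^ 16 = 20

20


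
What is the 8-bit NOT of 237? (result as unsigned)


~0b11101101 = 0b10010 = 18 (8-bit unsigned)

18


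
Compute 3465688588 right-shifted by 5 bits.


0b11001110100100100011011000001100 >> 5 = 0b110011101001001000110110000 = 108302768

108302768


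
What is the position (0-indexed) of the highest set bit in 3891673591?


0b11100111111101100011100111110111. Highest set bit at position 31

31


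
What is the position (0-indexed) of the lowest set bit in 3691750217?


0b11011100000010111010001101001001. Lowest set bit at position 0

0


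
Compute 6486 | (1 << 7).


6486 | (1 << 7) = 6486 | 128 = 6614

6614


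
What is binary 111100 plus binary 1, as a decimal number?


111100 + 1 = 111101 = 61

61


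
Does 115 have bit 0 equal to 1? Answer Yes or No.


0b1110011, bit 0 = 1. Yes

Yes


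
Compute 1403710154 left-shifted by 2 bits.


0b1010011101010101110101011001010 << 2 = 0b101001110101010111010101100101000 = 5614840616

5614840616


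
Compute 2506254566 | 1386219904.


0b10010101011000100110100011100110 | 0b1010010101000000000100110000000 = 0b11010111111000100110100111100110 = 3621939686

3621939686


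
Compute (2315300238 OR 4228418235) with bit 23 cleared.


Step 1: 2315300238 | 4228418235 = 4261982143
Step 2: 4261982143 & ~(1 << 23) = 4261982143

4261982143


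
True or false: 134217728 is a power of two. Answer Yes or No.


0b1000000000000000000000000000. Only one bit set => Yes

Yes


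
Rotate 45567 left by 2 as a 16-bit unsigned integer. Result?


Rotate 0b1011000111111111 left by 2 (16-bit) = 0b1100011111111110 = 51198

51198


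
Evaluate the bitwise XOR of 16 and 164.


0b10000 ^ 0b10100100 = 0b10110100 = 180

180


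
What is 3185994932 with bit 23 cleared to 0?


3185994932 & ~(1 << 23) = 3177606324

3177606324


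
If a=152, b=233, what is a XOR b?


152 ^ 233 = 113

113


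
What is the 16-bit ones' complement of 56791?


56791 ^ 65535 = 8744

8744


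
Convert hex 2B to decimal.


2B hex = 43 decimal

43


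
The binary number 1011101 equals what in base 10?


1011101 in decimal = 93

93


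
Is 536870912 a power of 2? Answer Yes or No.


0b100000000000000000000000000000. Only one bit set => Yes

Yes


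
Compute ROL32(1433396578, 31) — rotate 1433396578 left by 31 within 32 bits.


Rotate 0b1010101011011111110010101100010 left by 31 (32-bit) = 0b101010101101111111001010110001 = 716698289

716698289


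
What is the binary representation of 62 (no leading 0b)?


62 = 111110 in binary

111110


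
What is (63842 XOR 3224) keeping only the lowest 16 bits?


Step 1: 63842 ^ 3224 = 62970
Step 2: 62970 & 65535 = 62970

62970


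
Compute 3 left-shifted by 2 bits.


0b11 << 2 = 0b1100 = 12

12


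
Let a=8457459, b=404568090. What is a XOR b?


8457459 ^ 404568090 = 412890345

412890345


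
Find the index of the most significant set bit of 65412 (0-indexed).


0b1111111110000100. Highest set bit at position 15

15


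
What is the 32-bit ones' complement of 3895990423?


3895990423 ^ 4294967295 = 398976872

398976872


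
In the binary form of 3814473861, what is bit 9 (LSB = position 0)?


0b11100011010111000100000010000101, position 9 = 0

0


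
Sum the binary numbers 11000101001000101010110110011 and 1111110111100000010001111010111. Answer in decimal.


11000101001000101010110110011 + 1111110111100000010001111010111 = 10010111100101000111100110001010 = 2543090058

2543090058


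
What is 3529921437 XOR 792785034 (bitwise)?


0b11010010011001100101001110011101 ^ 0b101111010000001111000010001010 = 0b11111101001001101010001100010111 = 4247167767

4247167767


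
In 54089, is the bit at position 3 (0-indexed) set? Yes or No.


0b1101001101001001, bit 3 = 1. Yes

Yes


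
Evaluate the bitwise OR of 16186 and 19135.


0b11111100111010 | 0b100101010111111 = 0b111111110111111 = 32703

32703


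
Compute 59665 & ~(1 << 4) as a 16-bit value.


59665 & ~(1 << 4) = 59649

59649


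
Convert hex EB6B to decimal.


EB6B hex = 60267 decimal

60267


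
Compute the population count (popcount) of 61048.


0b1110111001111000 has 10 set bits

10


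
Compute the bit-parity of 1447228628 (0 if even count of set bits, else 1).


0b1010110010000101111010011010100 has 15 ones => parity 1

1


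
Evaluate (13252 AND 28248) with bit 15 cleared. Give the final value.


Step 1: 13252 & 28248 = 8768
Step 2: 8768 & ~(1 << 15) = 8768

8768


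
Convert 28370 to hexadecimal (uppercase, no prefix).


28370 = 6ED2 hex

6ED2


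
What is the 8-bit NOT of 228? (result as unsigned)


~0b11100100 = 0b11011 = 27 (8-bit unsigned)

27


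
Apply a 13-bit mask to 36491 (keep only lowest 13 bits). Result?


36491 & 8191 = 3723

3723


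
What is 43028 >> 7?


0b1010100000010100 >> 7 = 0b101010000 = 336

336


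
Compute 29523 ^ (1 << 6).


29523 ^ (1 << 6) = 29523 ^ 64 = 29459

29459


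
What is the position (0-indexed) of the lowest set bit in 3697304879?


0b11011100011000000110010100101111. Lowest set bit at position 0

0


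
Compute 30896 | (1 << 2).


30896 | (1 << 2) = 30896 | 4 = 30900

30900


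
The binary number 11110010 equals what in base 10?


11110010 in decimal = 242

242


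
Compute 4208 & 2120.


0b1000001110000 & 0b100001001000 = 0b1000000 = 64

64


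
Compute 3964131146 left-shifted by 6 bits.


0b11101100010001111101011101001010 << 6 = 0b11101100010001111101011101001010000000 = 253704393344

253704393344


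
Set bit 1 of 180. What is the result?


180 | (1 << 1) = 180 | 2 = 182

182


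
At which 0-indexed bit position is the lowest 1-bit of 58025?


0b1110001010101001. Lowest set bit at position 0

0


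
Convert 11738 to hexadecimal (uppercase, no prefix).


11738 = 2DDA hex

2DDA


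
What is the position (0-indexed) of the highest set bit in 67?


0b1000011. Highest set bit at position 6

6


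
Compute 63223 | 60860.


0b1111011011110111 | 0b1110110110111100 = 0b1111111111111111 = 65535

65535


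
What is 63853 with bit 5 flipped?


63853 ^ (1 << 5) = 63853 ^ 32 = 63821

63821


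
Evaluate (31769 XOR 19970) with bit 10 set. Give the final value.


Step 1: 31769 ^ 19970 = 12827
Step 2: 12827 | (1 << 10) = 12827 | 1024 = 13851

13851


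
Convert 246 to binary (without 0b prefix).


246 = 11110110 in binary

11110110


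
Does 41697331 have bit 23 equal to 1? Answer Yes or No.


0b10011111000100000000110011, bit 23 = 0. No

No


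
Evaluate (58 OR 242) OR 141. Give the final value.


Step 1: 58 | 242 = 250
Step 2: 250 | 141 = 255

255


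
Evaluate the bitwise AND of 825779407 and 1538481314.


0b110001001110000110010011001111 & 0b1011011101100110101110010100010 = 0b10001001100000100010010000010 = 288375938

288375938


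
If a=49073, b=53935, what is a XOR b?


49073 ^ 53935 = 27934

27934


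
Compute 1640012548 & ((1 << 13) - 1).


1640012548 & 8191 = 6916

6916


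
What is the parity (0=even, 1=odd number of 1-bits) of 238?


0b11101110 has 6 ones => parity 0

0


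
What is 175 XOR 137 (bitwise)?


0b10101111 ^ 0b10001001 = 0b100110 = 38

38


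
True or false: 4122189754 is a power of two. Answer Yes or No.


0b11110101101100111001111110111010. Multiple bits set => No

No


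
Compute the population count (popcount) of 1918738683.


0b1110010010111011010000011111011 has 18 set bits

18


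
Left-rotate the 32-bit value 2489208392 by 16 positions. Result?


Rotate 0b10010100010111100100111001001000 left by 16 (32-bit) = 0b1001110010010001001010001011110 = 1313379422

1313379422


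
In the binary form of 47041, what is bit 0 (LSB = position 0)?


0b1011011111000001, position 0 = 1

1


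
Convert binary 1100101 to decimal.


1100101 in decimal = 101

101


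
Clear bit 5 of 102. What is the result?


102 & ~(1 << 5) = 70

70


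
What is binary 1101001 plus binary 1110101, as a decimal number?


1101001 + 1110101 = 11011110 = 222

222


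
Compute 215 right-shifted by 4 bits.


0b11010111 >> 4 = 0b1101 = 13

13


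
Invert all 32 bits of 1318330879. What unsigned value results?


1318330879 ^ 4294967295 = 2976636416

2976636416


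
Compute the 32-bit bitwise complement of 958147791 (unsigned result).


~0b111001000111000010110011001111 = 0b11000110111000111101001100110000 = 3336819504 (32-bit unsigned)

3336819504


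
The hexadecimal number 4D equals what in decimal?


4D hex = 77 decimal

77


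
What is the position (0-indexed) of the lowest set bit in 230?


0b11100110. Lowest set bit at position 1

1


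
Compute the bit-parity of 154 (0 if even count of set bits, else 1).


0b10011010 has 4 ones => parity 0

0


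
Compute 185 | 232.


0b10111001 | 0b11101000 = 0b11111001 = 249

249


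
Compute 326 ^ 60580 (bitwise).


0b101000110 ^ 0b1110110010100100 = 0b1110110111100010 = 60898

60898


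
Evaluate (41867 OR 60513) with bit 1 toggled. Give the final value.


Step 1: 41867 | 60513 = 61419
Step 2: 61419 ^ (1 << 1) = 61419 ^ 2 = 61417

61417


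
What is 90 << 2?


0b1011010 << 2 = 0b101101000 = 360

360


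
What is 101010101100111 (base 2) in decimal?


101010101100111 in decimal = 21863

21863


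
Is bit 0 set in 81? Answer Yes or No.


0b1010001, bit 0 = 1. Yes

Yes


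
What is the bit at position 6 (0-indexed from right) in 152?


0b10011000, position 6 = 0

0


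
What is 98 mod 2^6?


98 & 63 = 34

34


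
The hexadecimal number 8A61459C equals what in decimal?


8A61459C hex = 2321630620 decimal

2321630620


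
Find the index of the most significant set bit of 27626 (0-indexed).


0b110101111101010. Highest set bit at position 14

14


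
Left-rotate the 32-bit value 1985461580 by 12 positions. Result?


Rotate 0b1110110010101111011110101001100 left by 12 (32-bit) = 0b1111011110101001100011101100101 = 2077542245

2077542245


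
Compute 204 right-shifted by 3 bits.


0b11001100 >> 3 = 0b11001 = 25

25


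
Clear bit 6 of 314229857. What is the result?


314229857 & ~(1 << 6) = 314229793

314229793


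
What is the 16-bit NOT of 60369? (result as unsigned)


~0b1110101111010001 = 0b1010000101110 = 5166 (16-bit unsigned)

5166


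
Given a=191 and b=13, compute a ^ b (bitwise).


191 ^ 13 = 178

178


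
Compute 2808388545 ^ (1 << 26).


2808388545 ^ (1 << 26) = 2808388545 ^ 67108864 = 2741279681

2741279681


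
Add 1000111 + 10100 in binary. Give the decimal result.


1000111 + 10100 = 1011011 = 91

91


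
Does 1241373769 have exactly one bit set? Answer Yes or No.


0b1001001111111011101110001001001. Multiple bits set => No

No


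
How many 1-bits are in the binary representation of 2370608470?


0b10001101010011001001110101010110 has 16 set bits

16


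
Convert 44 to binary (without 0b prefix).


44 = 101100 in binary

101100


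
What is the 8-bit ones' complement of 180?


180 ^ 255 = 75

75


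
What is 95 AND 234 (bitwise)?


0b1011111 & 0b11101010 = 0b1001010 = 74

74


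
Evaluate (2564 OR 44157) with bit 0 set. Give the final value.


Step 1: 2564 | 44157 = 44669
Step 2: 44669 | (1 << 0) = 44669 | 1 = 44669

44669


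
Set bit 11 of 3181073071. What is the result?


3181073071 | (1 << 11) = 3181073071 | 2048 = 3181075119

3181075119


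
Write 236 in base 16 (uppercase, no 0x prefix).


236 = EC hex

EC


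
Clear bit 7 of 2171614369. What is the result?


2171614369 & ~(1 << 7) = 2171614241

2171614241


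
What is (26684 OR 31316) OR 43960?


Step 1: 26684 | 31316 = 31356
Step 2: 31356 | 43960 = 64508

64508


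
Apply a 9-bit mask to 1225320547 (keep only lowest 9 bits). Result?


1225320547 & 511 = 99

99


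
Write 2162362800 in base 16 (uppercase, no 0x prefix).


2162362800 = 80E309B0 hex

80E309B0


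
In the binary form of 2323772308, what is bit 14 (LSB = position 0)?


0b10001010100000011111001110010100, position 14 = 1

1


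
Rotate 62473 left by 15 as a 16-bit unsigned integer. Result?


Rotate 0b1111010000001001 left by 15 (16-bit) = 0b1111101000000100 = 64004

64004


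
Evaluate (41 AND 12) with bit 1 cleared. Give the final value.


Step 1: 41 & 12 = 8
Step 2: 8 & ~(1 << 1) = 8

8


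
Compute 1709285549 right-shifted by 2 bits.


0b1100101111000011010000010101101 >> 2 = 0b11001011110000110100000101011 = 427321387

427321387


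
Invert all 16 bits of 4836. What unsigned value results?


4836 ^ 65535 = 60699

60699


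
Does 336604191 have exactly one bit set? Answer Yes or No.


0b10100000100000010110000011111. Multiple bits set => No

No


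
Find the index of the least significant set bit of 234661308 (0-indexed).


0b1101111111001010010110111100. Lowest set bit at position 2

2


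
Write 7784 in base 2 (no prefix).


7784 = 1111001101000 in binary

1111001101000


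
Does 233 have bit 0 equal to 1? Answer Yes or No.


0b11101001, bit 0 = 1. Yes

Yes


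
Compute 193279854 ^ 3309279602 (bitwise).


0b1011100001010011011101101110 ^ 0b11000101001111111001100101110010 = 0b11001110101110101010111000011100 = 3468340764

3468340764


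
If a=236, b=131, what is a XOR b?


236 ^ 131 = 111

111


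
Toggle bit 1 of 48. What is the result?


48 ^ (1 << 1) = 48 ^ 2 = 50

50


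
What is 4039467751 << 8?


0b11110000110001010110001011100111 << 8 = 0b1111000011000101011000101110011100000000 = 1034103744256

1034103744256


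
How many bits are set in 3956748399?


0b11101011110101110011000001101111 has 20 set bits

20


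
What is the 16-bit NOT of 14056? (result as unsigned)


~0b11011011101000 = 0b1100100100010111 = 51479 (16-bit unsigned)

51479


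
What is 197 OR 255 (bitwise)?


0b11000101 | 0b11111111 = 0b11111111 = 255

255


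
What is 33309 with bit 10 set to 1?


33309 | (1 << 10) = 33309 | 1024 = 34333

34333


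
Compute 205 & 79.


0b11001101 & 0b1001111 = 0b1001101 = 77

77


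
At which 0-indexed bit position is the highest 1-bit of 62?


0b111110. Highest set bit at position 5

5


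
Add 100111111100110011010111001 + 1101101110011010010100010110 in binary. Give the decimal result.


100111111100110011010111001 + 1101101110011010010100010110 = 10010101110000000101111001111 = 314051535

314051535


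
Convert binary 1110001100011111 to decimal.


1110001100011111 in decimal = 58143

58143


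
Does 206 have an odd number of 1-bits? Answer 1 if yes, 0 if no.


0b11001110 has 5 ones => parity 1

1


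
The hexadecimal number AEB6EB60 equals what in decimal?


AEB6EB60 hex = 2931223392 decimal

2931223392


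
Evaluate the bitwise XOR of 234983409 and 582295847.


0b1110000000011000111111110001 ^ 0b100010101101010010000100100111 = 0b101100101101001010111011010110 = 750038742

750038742


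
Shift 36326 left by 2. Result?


0b1000110111100110 << 2 = 0b100011011110011000 = 145304

145304


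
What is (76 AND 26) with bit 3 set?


Step 1: 76 & 26 = 8
Step 2: 8 | (1 << 3) = 8 | 8 = 8

8


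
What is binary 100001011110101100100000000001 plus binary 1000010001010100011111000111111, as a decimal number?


100001011110101100100000000001 + 1000010001010100011111000111111 = 1100011101001010000011001000000 = 1671759424

1671759424


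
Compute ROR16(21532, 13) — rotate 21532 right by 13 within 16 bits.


Rotate 0b101010000011100 right by 13 (16-bit) = 0b1010000011100010 = 41186

41186


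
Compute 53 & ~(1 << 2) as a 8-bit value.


53 & ~(1 << 2) = 49

49


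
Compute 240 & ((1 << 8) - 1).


240 & 255 = 240

240


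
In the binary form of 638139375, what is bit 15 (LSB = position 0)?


0b100110000010010011101111101111, position 15 = 0

0


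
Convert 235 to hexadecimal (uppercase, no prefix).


235 = EB hex

EB


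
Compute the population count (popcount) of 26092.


0b110010111101100 has 9 set bits

9


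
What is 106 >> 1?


0b1101010 >> 1 = 0b110101 = 53

53


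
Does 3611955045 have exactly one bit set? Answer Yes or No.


0b11010111010010100000111101100101. Multiple bits set => No

No


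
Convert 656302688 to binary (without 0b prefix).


656302688 = 100111000111100110001001100000 in binary

100111000111100110001001100000


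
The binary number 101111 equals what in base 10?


101111 in decimal = 47

47


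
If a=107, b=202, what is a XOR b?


107 ^ 202 = 161

161


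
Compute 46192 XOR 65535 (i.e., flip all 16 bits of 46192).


46192 ^ 65535 = 19343

19343


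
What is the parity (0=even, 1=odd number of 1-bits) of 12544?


0b11000100000000 has 3 ones => parity 1

1


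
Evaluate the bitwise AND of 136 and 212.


0b10001000 & 0b11010100 = 0b10000000 = 128

128


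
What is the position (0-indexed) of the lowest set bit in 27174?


0b110101000100110. Lowest set bit at position 1

1


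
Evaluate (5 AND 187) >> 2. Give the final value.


Step 1: 5 & 187 = 1
Step 2: 1 >> 2 = 0

0


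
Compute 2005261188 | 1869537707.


0b1110111100001011101101110000100 | 0b1101111011011101110000110101011 = 0b1111111111011111111101110101111 = 2146433967

2146433967


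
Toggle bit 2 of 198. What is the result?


198 ^ (1 << 2) = 198 ^ 4 = 194

194


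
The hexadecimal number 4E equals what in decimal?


4E hex = 78 decimal

78


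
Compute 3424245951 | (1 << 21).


3424245951 | (1 << 21) = 3424245951 | 2097152 = 3426343103

3426343103


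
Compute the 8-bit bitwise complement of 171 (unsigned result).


~0b10101011 = 0b1010100 = 84 (8-bit unsigned)

84


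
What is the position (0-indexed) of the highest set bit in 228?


0b11100100. Highest set bit at position 7

7


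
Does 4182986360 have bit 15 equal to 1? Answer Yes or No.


0b11111001010100110100111001111000, bit 15 = 0. No

No


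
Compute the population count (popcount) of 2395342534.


0b10001110110001100000011011000110 has 14 set bits

14


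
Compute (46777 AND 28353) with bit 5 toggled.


Step 1: 46777 & 28353 = 9857
Step 2: 9857 ^ (1 << 5) = 9857 ^ 32 = 9889

9889


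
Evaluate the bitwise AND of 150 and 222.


0b10010110 & 0b11011110 = 0b10010110 = 150

150


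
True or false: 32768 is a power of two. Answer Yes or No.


0b1000000000000000. Only one bit set => Yes

Yes


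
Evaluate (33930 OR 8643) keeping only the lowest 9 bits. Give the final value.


Step 1: 33930 | 8643 = 42443
Step 2: 42443 & 511 = 459

459


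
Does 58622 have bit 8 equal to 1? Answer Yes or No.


0b1110010011111110, bit 8 = 0. No

No


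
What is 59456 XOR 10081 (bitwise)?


0b1110100001000000 ^ 0b10011101100001 = 0b1100111100100001 = 53025

53025


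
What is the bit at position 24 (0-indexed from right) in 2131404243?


0b1111111000010101010010111010011, position 24 = 1

1


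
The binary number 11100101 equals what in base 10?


11100101 in decimal = 229

229


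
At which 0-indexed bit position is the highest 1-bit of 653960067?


0b100110111110101010001110000011. Highest set bit at position 29

29


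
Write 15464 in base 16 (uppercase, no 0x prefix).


15464 = 3C68 hex

3C68


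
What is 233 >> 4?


0b11101001 >> 4 = 0b1110 = 14

14


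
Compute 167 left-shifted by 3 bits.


0b10100111 << 3 = 0b10100111000 = 1336

1336


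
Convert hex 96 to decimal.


96 hex = 150 decimal

150


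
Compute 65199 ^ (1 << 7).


65199 ^ (1 << 7) = 65199 ^ 128 = 65071

65071


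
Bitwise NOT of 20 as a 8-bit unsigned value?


~0b10100 = 0b11101011 = 235 (8-bit unsigned)

235


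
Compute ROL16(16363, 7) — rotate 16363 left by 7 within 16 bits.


Rotate 0b11111111101011 left by 7 (16-bit) = 0b1111010110011111 = 62879

62879


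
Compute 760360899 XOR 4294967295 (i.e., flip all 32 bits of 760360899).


760360899 ^ 4294967295 = 3534606396

3534606396


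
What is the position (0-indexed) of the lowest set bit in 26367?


0b110011011111111. Lowest set bit at position 0

0


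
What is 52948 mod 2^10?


52948 & 1023 = 724

724


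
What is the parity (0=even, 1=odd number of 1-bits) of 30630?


0b111011110100110 has 10 ones => parity 0

0


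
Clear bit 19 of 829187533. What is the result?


829187533 & ~(1 << 19) = 828663245

828663245


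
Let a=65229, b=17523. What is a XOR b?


65229 ^ 17523 = 47806

47806


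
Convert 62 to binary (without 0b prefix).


62 = 111110 in binary

111110


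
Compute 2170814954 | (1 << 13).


2170814954 | (1 << 13) = 2170814954 | 8192 = 2170823146

2170823146


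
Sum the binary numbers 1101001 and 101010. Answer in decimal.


1101001 + 101010 = 10010011 = 147

147


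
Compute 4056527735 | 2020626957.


0b11110001110010011011001101110111 | 0b1111000011100000101001000001101 = 0b11111001111110011111001101111111 = 4193907583

4193907583


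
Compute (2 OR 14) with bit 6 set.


Step 1: 2 | 14 = 14
Step 2: 14 | (1 << 6) = 14 | 64 = 78

78


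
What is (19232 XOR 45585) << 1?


Step 1: 19232 ^ 45585 = 63793
Step 2: 63793 << 1 = 127586

127586


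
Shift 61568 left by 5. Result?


0b1111000010000000 << 5 = 0b111100001000000000000 = 1970176

1970176


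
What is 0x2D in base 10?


2D hex = 45 decimal

45


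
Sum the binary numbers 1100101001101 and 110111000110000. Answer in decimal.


1100101001101 + 110111000110000 = 1000011101111101 = 34685

34685


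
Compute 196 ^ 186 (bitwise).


0b11000100 ^ 0b10111010 = 0b1111110 = 126

126


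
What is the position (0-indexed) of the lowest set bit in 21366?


0b101001101110110. Lowest set bit at position 1

1


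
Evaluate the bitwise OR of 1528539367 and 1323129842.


0b1011011000110111010100011100111 | 0b1001110110111010101101111110010 = 0b1011111110111111111101111110111 = 1608514551

1608514551


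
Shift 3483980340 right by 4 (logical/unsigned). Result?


0b11001111101010010101001000110100 >> 4 = 0b1100111110101001010100100011 = 217748771

217748771


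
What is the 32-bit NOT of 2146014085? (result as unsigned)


~0b1111111111010011001001110000101 = 0b10000000000101100110110001111010 = 2148953210 (32-bit unsigned)

2148953210


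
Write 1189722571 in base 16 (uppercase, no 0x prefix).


1189722571 = 46E9B9CB hex

46E9B9CB


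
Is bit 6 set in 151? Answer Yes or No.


0b10010111, bit 6 = 0. No

No


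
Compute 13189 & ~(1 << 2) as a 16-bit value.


13189 & ~(1 << 2) = 13185

13185


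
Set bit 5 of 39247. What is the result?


39247 | (1 << 5) = 39247 | 32 = 39279

39279


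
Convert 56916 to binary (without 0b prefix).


56916 = 1101111001010100 in binary

1101111001010100


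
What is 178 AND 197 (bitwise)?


0b10110010 & 0b11000101 = 0b10000000 = 128

128


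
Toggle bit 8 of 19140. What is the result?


19140 ^ (1 << 8) = 19140 ^ 256 = 19396

19396


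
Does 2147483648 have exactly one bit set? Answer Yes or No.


0b10000000000000000000000000000000. Only one bit set => Yes

Yes


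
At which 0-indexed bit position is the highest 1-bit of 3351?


0b110100010111. Highest set bit at position 11

11


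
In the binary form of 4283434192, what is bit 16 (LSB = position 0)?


0b11111111010100000000010011010000, position 16 = 0

0


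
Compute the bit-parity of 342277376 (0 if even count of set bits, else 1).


0b10100011001101011110100000000 has 12 ones => parity 0

0


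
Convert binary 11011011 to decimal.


11011011 in decimal = 219

219


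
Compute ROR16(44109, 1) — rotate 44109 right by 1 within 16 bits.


Rotate 0b1010110001001101 right by 1 (16-bit) = 0b1101011000100110 = 54822

54822


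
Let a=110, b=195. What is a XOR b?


110 ^ 195 = 173

173


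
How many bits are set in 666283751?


0b100111101101101010111011100111 has 20 set bits

20


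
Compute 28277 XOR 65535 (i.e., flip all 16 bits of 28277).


28277 ^ 65535 = 37258

37258


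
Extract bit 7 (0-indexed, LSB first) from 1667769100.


0b1100011011010000010001100001100, position 7 = 0

0


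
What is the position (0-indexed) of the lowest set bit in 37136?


0b1001000100010000. Lowest set bit at position 4

4


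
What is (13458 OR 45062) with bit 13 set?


Step 1: 13458 | 45062 = 46230
Step 2: 46230 | (1 << 13) = 46230 | 8192 = 46230

46230


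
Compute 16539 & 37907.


0b100000010011011 & 0b1001010000010011 = 0b10011 = 19

19


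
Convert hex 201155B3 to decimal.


201155B3 hex = 538006963 decimal

538006963


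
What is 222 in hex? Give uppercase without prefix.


222 = DE hex

DE


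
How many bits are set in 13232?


0b11001110110000 has 7 set bits

7


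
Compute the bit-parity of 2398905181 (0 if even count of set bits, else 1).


0b10001110111111000110001101011101 has 19 ones => parity 1

1


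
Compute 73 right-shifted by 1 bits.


0b1001001 >> 1 = 0b100100 = 36

36


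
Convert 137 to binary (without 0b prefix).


137 = 10001001 in binary

10001001


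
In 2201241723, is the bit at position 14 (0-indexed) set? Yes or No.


0b10000011001101000100100001111011, bit 14 = 1. Yes

Yes


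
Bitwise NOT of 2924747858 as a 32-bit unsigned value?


~0b10101110010101000001110001010010 = 0b1010001101010111110001110101101 = 1370219437 (32-bit unsigned)

1370219437


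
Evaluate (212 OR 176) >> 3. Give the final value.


Step 1: 212 | 176 = 244
Step 2: 244 >> 3 = 30

30


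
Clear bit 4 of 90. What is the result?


90 & ~(1 << 4) = 74

74


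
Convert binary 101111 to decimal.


101111 in decimal = 47

47


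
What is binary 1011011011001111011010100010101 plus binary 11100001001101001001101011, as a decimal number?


1011011011001111011010100010101 + 11100001001101001001101011 = 1011110111011001000011110000000 = 1592559488

1592559488


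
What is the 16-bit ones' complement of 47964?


47964 ^ 65535 = 17571

17571


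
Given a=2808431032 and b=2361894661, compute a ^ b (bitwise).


2808431032 ^ 2361894661 = 732096189

732096189


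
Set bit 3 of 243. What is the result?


243 | (1 << 3) = 243 | 8 = 251

251


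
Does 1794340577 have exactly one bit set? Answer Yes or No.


0b1101010111100110111011011100001. Multiple bits set => No

No


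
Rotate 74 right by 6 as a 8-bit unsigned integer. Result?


Rotate 0b1001010 right by 6 (8-bit) = 0b101001 = 41

41


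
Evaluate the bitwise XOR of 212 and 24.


0b11010100 ^ 0b11000 = 0b11001100 = 204

204


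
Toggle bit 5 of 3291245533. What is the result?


3291245533 ^ (1 << 5) = 3291245533 ^ 32 = 3291245565

3291245565


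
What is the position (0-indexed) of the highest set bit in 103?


0b1100111. Highest set bit at position 6

6


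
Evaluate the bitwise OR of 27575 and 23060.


0b110101110110111 | 0b101101000010100 = 0b111101110110111 = 31671

31671


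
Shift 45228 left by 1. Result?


0b1011000010101100 << 1 = 0b10110000101011000 = 90456

90456


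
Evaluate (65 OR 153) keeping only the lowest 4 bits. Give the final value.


Step 1: 65 | 153 = 217
Step 2: 217 & 15 = 9

9


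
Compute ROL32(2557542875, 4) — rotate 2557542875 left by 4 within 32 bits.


Rotate 0b10011000011100010000000111011011 left by 4 (32-bit) = 0b10000111000100000001110110111001 = 2265980345

2265980345


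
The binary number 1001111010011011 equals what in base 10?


1001111010011011 in decimal = 40603

40603


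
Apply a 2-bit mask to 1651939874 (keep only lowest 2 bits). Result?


1651939874 & 3 = 2

2


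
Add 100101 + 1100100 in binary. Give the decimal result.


100101 + 1100100 = 10001001 = 137

137


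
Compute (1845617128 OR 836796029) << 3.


Step 1: 1845617128 | 836796029 = 2145517565
Step 2: 2145517565 << 3 = 17164140520

17164140520


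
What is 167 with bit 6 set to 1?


167 | (1 << 6) = 167 | 64 = 231

231


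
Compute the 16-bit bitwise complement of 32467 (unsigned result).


~0b111111011010011 = 0b1000000100101100 = 33068 (16-bit unsigned)

33068


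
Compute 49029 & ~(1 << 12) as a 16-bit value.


49029 & ~(1 << 12) = 44933

44933


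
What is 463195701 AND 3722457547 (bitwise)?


0b11011100110111100111000110101 & 0b11011101111000000011000111001011 = 0b11001100000000000000000000001 = 427819009

427819009


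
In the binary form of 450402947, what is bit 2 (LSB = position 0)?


0b11010110110001001101010000011, position 2 = 0

0


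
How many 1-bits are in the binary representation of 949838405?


0b111000100111010110001001000101 has 14 set bits

14


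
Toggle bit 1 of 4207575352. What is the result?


4207575352 ^ (1 << 1) = 4207575352 ^ 2 = 4207575354

4207575354


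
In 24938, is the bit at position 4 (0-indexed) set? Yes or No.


0b110000101101010, bit 4 = 0. No

No


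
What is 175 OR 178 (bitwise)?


0b10101111 | 0b10110010 = 0b10111111 = 191

191


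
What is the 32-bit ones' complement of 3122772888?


3122772888 ^ 4294967295 = 1172194407

1172194407


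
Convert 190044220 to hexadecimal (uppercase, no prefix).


190044220 = B53D83C hex

B53D83C


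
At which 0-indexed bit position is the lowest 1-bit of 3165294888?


0b10111100101010101001000100101000. Lowest set bit at position 3

3


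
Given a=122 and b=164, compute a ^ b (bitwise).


122 ^ 164 = 222

222


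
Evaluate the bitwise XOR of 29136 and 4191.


0b111000111010000 ^ 0b1000001011111 = 0b110000110001111 = 24975

24975


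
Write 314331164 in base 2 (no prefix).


314331164 = 10010101111000101000000011100 in binary

10010101111000101000000011100


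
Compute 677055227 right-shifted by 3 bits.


0b101000010110110000101011111011 >> 3 = 0b101000010110110000101011111 = 84631903

84631903


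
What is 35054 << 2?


0b1000100011101110 << 2 = 0b100010001110111000 = 140216

140216


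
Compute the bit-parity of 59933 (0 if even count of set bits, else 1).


0b1110101000011101 has 9 ones => parity 1

1


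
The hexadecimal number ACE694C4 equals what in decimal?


ACE694C4 hex = 2900792516 decimal

2900792516


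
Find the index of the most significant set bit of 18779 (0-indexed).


0b100100101011011. Highest set bit at position 14

14


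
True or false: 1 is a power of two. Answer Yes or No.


0b1. Only one bit set => Yes

Yes


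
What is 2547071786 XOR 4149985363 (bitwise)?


0b10010111110100010011101100101010 ^ 0b11110111010110111100000001010011 = 0b1100000100010101111101101111001 = 1619721081

1619721081


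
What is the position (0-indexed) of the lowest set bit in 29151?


0b111000111011111. Lowest set bit at position 0

0


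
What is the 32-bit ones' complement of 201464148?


201464148 ^ 4294967295 = 4093503147

4093503147


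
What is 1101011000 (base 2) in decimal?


1101011000 in decimal = 856

856


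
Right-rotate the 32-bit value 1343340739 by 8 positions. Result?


Rotate 0b1010000000100011100000011000011 right by 8 (32-bit) = 0b11000011010100000001000111000000 = 3276804544

3276804544


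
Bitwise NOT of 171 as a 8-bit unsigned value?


~0b10101011 = 0b1010100 = 84 (8-bit unsigned)

84


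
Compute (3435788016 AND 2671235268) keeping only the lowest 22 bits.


Step 1: 3435788016 & 2671235268 = 2348929216
Step 2: 2348929216 & 4194303 = 118976

118976
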